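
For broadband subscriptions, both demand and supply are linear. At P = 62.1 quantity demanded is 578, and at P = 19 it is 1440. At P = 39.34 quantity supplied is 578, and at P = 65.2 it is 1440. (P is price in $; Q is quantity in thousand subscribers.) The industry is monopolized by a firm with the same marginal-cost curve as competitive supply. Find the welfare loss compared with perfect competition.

Demand slope = (19 − 62.1)/(1440 − 578) = −0.05, so P = 91 − 0.05Q.
Supply slope = (65.2 − 39.34)/(1440 − 578) = 0.03, so P = 22 + 0.03Q.
Competitive equilibrium: 91 − 0.05Q = 22 + 0.03Q → Q* = 862.5, P* = 47.875.
Marginal revenue: MR = 91 − 0.1Q. Set MR = MC: 91 − 0.1Q = 22 + 0.03Q → Q_m = 530.76923.
Price P_m = 91 − 0.05·530.76923 = 64.46154; MC(Q_m) = 22 + 0.03·530.76923 = 37.92308.
Competitive Q* = 862.5, so ΔQ = 331.73077; wedge = 64.46154 − 37.92308 = 26.53846.
The triangle = ½ × 331.73077 × 26.53846 = $4401.81 thousand.

$4401.81 thousand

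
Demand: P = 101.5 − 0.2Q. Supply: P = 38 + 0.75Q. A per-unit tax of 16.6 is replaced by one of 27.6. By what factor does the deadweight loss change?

2.764

Competitive equilibrium: 101.5 − 0.2Q = 38 + 0.75Q → Q* = 66.8421, P* = 88.1316.
For a per-unit tax t: ΔQ = t/0.95, so DWL = ½·t·(t/0.95) = t²/1.9.
At t = 16.6: DWL = 145.032. At t = 27.6: DWL = 400.926.
Ratio = (27.6/16.6)² = 2.764.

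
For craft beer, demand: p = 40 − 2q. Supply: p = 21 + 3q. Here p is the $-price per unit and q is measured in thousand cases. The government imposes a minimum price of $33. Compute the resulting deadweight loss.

$0.225 thousand

Competitive equilibrium: 40 − 2q = 21 + 3q → q* = 3.8, p* = 32.4.
At the floor p = 33, quantity demanded = (40 − 33)/2 = 3.5.
Sellers' marginal cost at q' = 3.5: 21 + 3·3.5 = 31.5.
Δq = 3.8 − 3.5 = 0.3; wedge = 33 − 31.5 = 1.5.
DWL = ½ × 0.3 × 1.5 = $0.225 thousand.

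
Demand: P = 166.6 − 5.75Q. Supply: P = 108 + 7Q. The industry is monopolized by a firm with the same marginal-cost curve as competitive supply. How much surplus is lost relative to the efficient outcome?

Competitive equilibrium: 166.6 − 5.75Q = 108 + 7Q → Q* = 4.5961, P* = 140.1725.
Marginal revenue: MR = 166.6 − 11.5Q. Set MR = MC: 166.6 − 11.5Q = 108 + 7Q → Q_m = 3.1676.
Price P_m = 166.6 − 5.75·3.1676 = 148.3863; MC(Q_m) = 108 + 7·3.1676 = 130.1732.
Competitive Q* = 4.5961, so ΔQ = 1.4285; wedge = 148.3863 − 130.1732 = 18.2131.
DWL = ½ × 1.4285 × 18.2131 = 13.01.

13.01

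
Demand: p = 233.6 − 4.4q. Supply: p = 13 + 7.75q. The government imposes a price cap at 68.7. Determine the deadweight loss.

730.98

Competitive equilibrium: 233.6 − 4.4q = 13 + 7.75q → q* = 18.1564, p* = 153.7119.
At the ceiling p = 68.7, quantity supplied = (68.7 − 13)/7.75 = 7.1871.
Willingness to pay at q' = 7.1871: 233.6 − 4.4·7.1871 = 201.9768.
Δq = 18.1564 − 7.1871 = 10.9693; wedge = 201.9768 − 68.7 = 133.2768.
Deadweight loss = ½ × 10.9693 × 133.2768 = 730.98.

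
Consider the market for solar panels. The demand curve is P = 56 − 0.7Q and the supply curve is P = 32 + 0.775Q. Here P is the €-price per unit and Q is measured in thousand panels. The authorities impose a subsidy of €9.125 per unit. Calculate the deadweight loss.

€28.23 thousand

Competitive equilibrium: 56 − 0.7Q = 32 + 0.775Q → Q* = 16.2712, P* = 44.6102.
The subsidy lowers effective supply by 9.125: P = 22.875 + 0.775Q.
New quantity: 56 − 0.7Q = 22.875 + 0.775Q → Q' = 22.4576.
Overproduction ΔQ = 22.4576 − 16.2712 = 6.1864; wedge = subsidy = 9.125.
DWL = ½ × 6.1864 × 9.125 = €28.23 thousand.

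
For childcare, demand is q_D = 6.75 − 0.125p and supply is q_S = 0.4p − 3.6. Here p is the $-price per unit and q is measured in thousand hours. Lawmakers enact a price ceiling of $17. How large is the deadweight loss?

In inverse form: demand p = 54 − 8q, supply p = 9 + 2.5q.
Competitive equilibrium: 54 − 8q = 9 + 2.5q → q* = 4.2857, p* = 19.7143.
At the ceiling p = 17, quantity supplied = (17 − 9)/2.5 = 3.2.
Willingness to pay at q' = 3.2: 54 − 8·3.2 = 28.4.
Δq = 4.2857 − 3.2 = 1.0857; wedge = 28.4 − 17 = 11.4.
Deadweight loss = ½ × 1.0857 × 11.4 = $6.19 thousand.

$6.19 thousand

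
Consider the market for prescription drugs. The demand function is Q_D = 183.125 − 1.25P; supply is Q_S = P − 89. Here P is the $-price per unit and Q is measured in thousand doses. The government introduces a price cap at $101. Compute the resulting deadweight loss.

$358 thousand

In inverse form: demand P = 146.5 − 0.8Q, supply P = 89 + Q.
Competitive equilibrium: 146.5 − 0.8Q = 89 + Q → Q* = 31.9444, P* = 120.9444.
At the ceiling P = 101, quantity supplied = (101 − 89)/1 = 12.
Willingness to pay at Q' = 12: 146.5 − 0.8·12 = 136.9.
ΔQ = 31.9444 − 12 = 19.9444; wedge = 136.9 − 101 = 35.9.
The triangle = ½ × 19.9444 × 35.9 = $358 thousand.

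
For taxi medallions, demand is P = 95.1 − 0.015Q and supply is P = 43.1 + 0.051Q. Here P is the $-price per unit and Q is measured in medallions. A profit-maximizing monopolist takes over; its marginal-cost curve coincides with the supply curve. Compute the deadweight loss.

Competitive equilibrium: 95.1 − 0.015Q = 43.1 + 0.051Q → Q* = 787.8788, P* = 83.2818.
Marginal revenue: MR = 95.1 − 0.03Q. Set MR = MC: 95.1 − 0.03Q = 43.1 + 0.051Q → Q_m = 641.9753.
Price P_m = 95.1 − 0.015·641.9753 = 85.4704; MC(Q_m) = 43.1 + 0.051·641.9753 = 75.8407.
Competitive Q* = 787.8788, so ΔQ = 145.9035; wedge = 85.4704 − 75.8407 = 9.6297.
The triangle = ½ × 145.9035 × 9.6297 = $702.50.

$702.50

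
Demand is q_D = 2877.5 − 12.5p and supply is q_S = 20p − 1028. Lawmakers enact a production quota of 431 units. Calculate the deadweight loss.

57971.05

In inverse form: demand p = 230.2 − 0.08q, supply p = 51.4 + 0.05q.
Competitive equilibrium: 230.2 − 0.08q = 51.4 + 0.05q → q* = 1375.3846, p* = 120.1692.
At q = 431: demand price = 230.2 − 0.08·431 = 195.72; supply price = 51.4 + 0.05·431 = 72.95.
Δq = 1375.3846 − 431 = 944.3846; wedge = 195.72 − 72.95 = 122.77.
DWL = ½ × 944.3846 × 122.77 = 57971.05.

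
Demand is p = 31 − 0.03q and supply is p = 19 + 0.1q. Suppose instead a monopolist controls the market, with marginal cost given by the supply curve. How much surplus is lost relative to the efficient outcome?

19.47

Competitive equilibrium: 31 − 0.03q = 19 + 0.1q → q* = 92.3077, p* = 28.2308.
Marginal revenue: MR = 31 − 0.06q. Set MR = MC: 31 − 0.06q = 19 + 0.1q → q_m = 75.
Price p_m = 31 − 0.03·75 = 28.75; MC(q_m) = 19 + 0.1·75 = 26.5.
Competitive q* = 92.3077, so Δq = 17.3077; wedge = 28.75 − 26.5 = 2.25.
Deadweight loss = ½ × 17.3077 × 2.25 = 19.47.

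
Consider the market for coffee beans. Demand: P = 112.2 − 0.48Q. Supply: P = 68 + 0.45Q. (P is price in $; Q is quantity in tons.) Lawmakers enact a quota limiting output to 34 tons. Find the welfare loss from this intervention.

Competitive equilibrium: 112.2 − 0.48Q = 68 + 0.45Q → Q* = 47.5269, P* = 89.3871.
At Q = 34: demand price = 112.2 − 0.48·34 = 95.88; supply price = 68 + 0.45·34 = 83.3.
ΔQ = 47.5269 − 34 = 13.5269; wedge = 95.88 − 83.3 = 12.58.
DWL = ½ × 13.5269 × 12.58 = $85.08.

$85.08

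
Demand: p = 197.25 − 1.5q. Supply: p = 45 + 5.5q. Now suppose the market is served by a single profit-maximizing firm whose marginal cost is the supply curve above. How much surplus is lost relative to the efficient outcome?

Competitive equilibrium: 197.25 − 1.5q = 45 + 5.5q → q* = 21.75, p* = 164.625.
Marginal revenue: MR = 197.25 − 3q. Set MR = MC: 197.25 − 3q = 45 + 5.5q → q_m = 17.9118.
Price p_m = 197.25 − 1.5·17.9118 = 170.3823; MC(q_m) = 45 + 5.5·17.9118 = 143.5149.
Competitive q* = 21.75, so Δq = 3.8382; wedge = 170.3823 − 143.5149 = 26.8674.
DWL = ½ × 3.8382 × 26.8674 = 51.56.

51.56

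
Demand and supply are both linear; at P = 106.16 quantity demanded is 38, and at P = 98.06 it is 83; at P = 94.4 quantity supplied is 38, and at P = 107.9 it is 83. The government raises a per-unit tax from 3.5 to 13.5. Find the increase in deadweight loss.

177.08

Demand slope = (98.06 − 106.16)/(83 − 38) = −0.18, so P = 113 − 0.18Q.
Supply slope = (107.9 − 94.4)/(83 − 38) = 0.3, so P = 83 + 0.3Q.
Competitive equilibrium: 113 − 0.18Q = 83 + 0.3Q → Q* = 62.5, P* = 101.75.
For a per-unit tax t: ΔQ = t/0.48, so DWL = ½·t·(t/0.48) = t²/0.96.
At t = 3.5: DWL = 12.76. At t = 13.5: DWL = 189.844.
Increase = 189.844 − 12.76 = 177.08.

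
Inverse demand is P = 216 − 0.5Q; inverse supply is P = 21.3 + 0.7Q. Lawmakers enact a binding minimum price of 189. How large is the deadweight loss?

7030.84

Competitive equilibrium: 216 − 0.5Q = 21.3 + 0.7Q → Q* = 162.25, P* = 134.875.
At the floor P = 189, quantity demanded = (216 − 189)/0.5 = 54.
Sellers' marginal cost at Q' = 54: 21.3 + 0.7·54 = 59.1.
ΔQ = 162.25 − 54 = 108.25; wedge = 189 − 59.1 = 129.9.
Deadweight loss = ½ × 108.25 × 129.9 = 7030.84.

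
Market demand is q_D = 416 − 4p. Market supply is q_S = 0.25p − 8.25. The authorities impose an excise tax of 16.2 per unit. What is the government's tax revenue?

208.88

In inverse form: demand p = 104 − 0.25q, supply p = 33 + 4q.
Competitive equilibrium: 104 − 0.25q = 33 + 4q → q* = 16.7059, p* = 99.8235.
With the tax, the buyer price exceeds the seller price by 16.2: (104 − 0.25q) − (33 + 4q) = 16.2 → q' = 12.8941.
Tax revenue = 16.2 × 12.8941 = 208.88.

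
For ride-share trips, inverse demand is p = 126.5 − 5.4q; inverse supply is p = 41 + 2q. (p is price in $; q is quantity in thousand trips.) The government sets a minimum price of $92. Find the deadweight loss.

Competitive equilibrium: 126.5 − 5.4q = 41 + 2q → q* = 11.5541, p* = 64.1081.
At the floor p = 92, quantity demanded = (126.5 − 92)/5.4 = 6.3889.
Sellers' marginal cost at q' = 6.3889: 41 + 2·6.3889 = 53.7778.
Δq = 11.5541 − 6.3889 = 5.1652; wedge = 92 − 53.7778 = 38.2222.
Deadweight loss = ½ × 5.1652 × 38.2222 = $98.71 thousand.

$98.71 thousand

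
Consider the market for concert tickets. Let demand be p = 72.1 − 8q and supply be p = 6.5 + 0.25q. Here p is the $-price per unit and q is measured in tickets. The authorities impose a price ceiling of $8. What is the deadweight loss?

Competitive equilibrium: 72.1 − 8q = 6.5 + 0.25q → q* = 7.9515, p* = 8.4879.
At the ceiling p = 8, quantity supplied = (8 − 6.5)/0.25 = 6.
Willingness to pay at q' = 6: 72.1 − 8·6 = 24.1.
Δq = 7.9515 − 6 = 1.9515; wedge = 24.1 − 8 = 16.1.
Deadweight loss = ½ × 1.9515 × 16.1 = $15.71.

$15.71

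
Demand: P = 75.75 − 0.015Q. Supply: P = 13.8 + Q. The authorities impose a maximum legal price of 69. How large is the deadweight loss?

Competitive equilibrium: 75.75 − 0.015Q = 13.8 + Q → Q* = 61.0345, P* = 74.8345.
At the ceiling P = 69, quantity supplied = (69 − 13.8)/1 = 55.2.
Willingness to pay at Q' = 55.2: 75.75 − 0.015·55.2 = 74.922.
ΔQ = 61.0345 − 55.2 = 5.8345; wedge = 74.922 − 69 = 5.922.
Deadweight loss = ½ × 5.8345 × 5.922 = 17.28.

17.28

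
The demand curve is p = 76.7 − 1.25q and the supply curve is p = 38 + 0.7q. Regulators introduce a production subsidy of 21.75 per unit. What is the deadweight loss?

121.30

Competitive equilibrium: 76.7 − 1.25q = 38 + 0.7q → q* = 19.8462, p* = 51.8923.
The subsidy lowers effective supply by 21.75: p = 16.25 + 0.7q.
New quantity: 76.7 − 1.25q = 16.25 + 0.7q → q' = 31.
Overproduction Δq = 31 − 19.8462 = 11.1538; wedge = subsidy = 21.75.
The triangle = ½ × 11.1538 × 21.75 = 121.30.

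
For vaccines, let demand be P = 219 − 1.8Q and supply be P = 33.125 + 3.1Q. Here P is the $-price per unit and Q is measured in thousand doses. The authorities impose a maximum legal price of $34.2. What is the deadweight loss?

Competitive equilibrium: 219 − 1.8Q = 33.125 + 3.1Q → Q* = 37.9337, P* = 150.7194.
At the ceiling P = 34.2, quantity supplied = (34.2 − 33.125)/3.1 = 0.3468.
Willingness to pay at Q' = 0.3468: 219 − 1.8·0.3468 = 218.3758.
ΔQ = 37.9337 − 0.3468 = 37.5869; wedge = 218.3758 − 34.2 = 184.1758.
Deadweight loss = ½ × 37.5869 × 184.1758 = $3461.30 thousand.

$3461.30 thousand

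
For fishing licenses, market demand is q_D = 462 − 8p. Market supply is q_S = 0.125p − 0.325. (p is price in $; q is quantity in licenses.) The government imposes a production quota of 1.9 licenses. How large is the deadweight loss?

$97.05

In inverse form: demand p = 57.75 − 0.125q, supply p = 2.6 + 8q.
Competitive equilibrium: 57.75 − 0.125q = 2.6 + 8q → q* = 6.7877, p* = 56.9015.
At q = 1.9: demand price = 57.75 − 0.125·1.9 = 57.5125; supply price = 2.6 + 8·1.9 = 17.8.
Δq = 6.7877 − 1.9 = 4.8877; wedge = 57.5125 − 17.8 = 39.7125.
The triangle = ½ × 4.8877 × 39.7125 = $97.05.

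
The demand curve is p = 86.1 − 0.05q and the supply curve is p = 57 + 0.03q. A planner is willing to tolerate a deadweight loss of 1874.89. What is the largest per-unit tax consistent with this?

Competitive equilibrium: 86.1 − 0.05q = 57 + 0.03q → q* = 363.75, p* = 67.9125.
A tax t gives Δq = t/0.08 and wedge t, so DWL = t²/0.16.
t²/0.16 = 1874.89 → t² = 299.9824 → t = 17.32.

17.32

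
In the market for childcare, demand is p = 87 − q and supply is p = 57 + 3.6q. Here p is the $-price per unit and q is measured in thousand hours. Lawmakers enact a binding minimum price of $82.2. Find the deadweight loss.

Competitive equilibrium: 87 − q = 57 + 3.6q → q* = 6.5217, p* = 80.4783.
At the floor p = 82.2, quantity demanded = (87 − 82.2)/1 = 4.8.
Sellers' marginal cost at q' = 4.8: 57 + 3.6·4.8 = 74.28.
Δq = 6.5217 − 4.8 = 1.7217; wedge = 82.2 − 74.28 = 7.92.
The triangle = ½ × 1.7217 × 7.92 = $6.82 thousand.

$6.82 thousand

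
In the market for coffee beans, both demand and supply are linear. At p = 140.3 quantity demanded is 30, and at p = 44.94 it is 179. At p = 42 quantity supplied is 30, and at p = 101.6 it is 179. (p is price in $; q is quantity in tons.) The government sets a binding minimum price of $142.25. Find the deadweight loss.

Demand slope = (44.94 − 140.3)/(179 − 30) = −0.64, so p = 159.5 − 0.64q.
Supply slope = (101.6 − 42)/(179 − 30) = 0.4, so p = 30 + 0.4q.
Competitive equilibrium: 159.5 − 0.64q = 30 + 0.4q → q* = 124.5192, p* = 79.8077.
At the floor p = 142.25, quantity demanded = (159.5 − 142.25)/0.64 = 26.9531.
Sellers' marginal cost at q' = 26.9531: 30 + 0.4·26.9531 = 40.7812.
Δq = 124.5192 − 26.9531 = 97.5661; wedge = 142.25 − 40.7812 = 101.4688.
Welfare loss = ½ × 97.5661 × 101.4688 = $4949.96.

$4949.96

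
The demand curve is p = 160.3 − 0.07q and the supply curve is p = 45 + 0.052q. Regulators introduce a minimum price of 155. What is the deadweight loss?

46103.81

Competitive equilibrium: 160.3 − 0.07q = 45 + 0.052q → q* = 945.08197, p* = 94.14426.
At the floor p = 155, quantity demanded = (160.3 − 155)/0.07 = 75.71429.
Sellers' marginal cost at q' = 75.71429: 45 + 0.052·75.71429 = 48.93714.
Δq = 945.08197 − 75.71429 = 869.36768; wedge = 155 − 48.93714 = 106.06286.
DWL = ½ × 869.36768 × 106.06286 = 46103.81.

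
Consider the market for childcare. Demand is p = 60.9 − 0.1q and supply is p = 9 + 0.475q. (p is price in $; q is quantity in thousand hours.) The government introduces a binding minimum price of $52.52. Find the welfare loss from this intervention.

Competitive equilibrium: 60.9 − 0.1q = 9 + 0.475q → q* = 90.2609, p* = 51.8739.
At the floor p = 52.52, quantity demanded = (60.9 − 52.52)/0.1 = 83.8.
Sellers' marginal cost at q' = 83.8: 9 + 0.475·83.8 = 48.805.
Δq = 90.2609 − 83.8 = 6.4609; wedge = 52.52 − 48.805 = 3.715.
DWL = ½ × 6.4609 × 3.715 = $12 thousand.

$12 thousand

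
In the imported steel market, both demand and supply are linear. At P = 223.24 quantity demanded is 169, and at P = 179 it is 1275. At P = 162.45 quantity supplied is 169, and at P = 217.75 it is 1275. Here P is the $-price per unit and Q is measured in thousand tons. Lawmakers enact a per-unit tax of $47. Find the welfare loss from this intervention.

$12272.22 thousand

Demand slope = (179 − 223.24)/(1275 − 169) = −0.04, so P = 230 − 0.04Q.
Supply slope = (217.75 − 162.45)/(1275 − 169) = 0.05, so P = 154 + 0.05Q.
Competitive equilibrium: 230 − 0.04Q = 154 + 0.05Q → Q* = 844.4444, P* = 196.2222.
With the tax, the buyer price exceeds the seller price by 47: (230 − 0.04Q) − (154 + 0.05Q) = 47 → Q' = 322.2222.
ΔQ = 844.4444 − 322.2222 = 522.2222; the wedge equals the tax, 47.
Deadweight loss = ½ × 522.2222 × 47 = $12272.22 thousand.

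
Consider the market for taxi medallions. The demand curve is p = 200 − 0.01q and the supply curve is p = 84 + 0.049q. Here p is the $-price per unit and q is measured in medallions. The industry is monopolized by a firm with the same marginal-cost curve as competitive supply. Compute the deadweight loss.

$2395.17

Competitive equilibrium: 200 − 0.01q = 84 + 0.049q → q* = 1966.1017, p* = 180.339.
Marginal revenue: MR = 200 − 0.02q. Set MR = MC: 200 − 0.02q = 84 + 0.049q → q_m = 1681.1594.
Price p_m = 200 − 0.01·1681.1594 = 183.1884; MC(q_m) = 84 + 0.049·1681.1594 = 166.3768.
Competitive q* = 1966.1017, so Δq = 284.9423; wedge = 183.1884 − 166.3768 = 16.8116.
Welfare loss = ½ × 284.9423 × 16.8116 = $2395.17.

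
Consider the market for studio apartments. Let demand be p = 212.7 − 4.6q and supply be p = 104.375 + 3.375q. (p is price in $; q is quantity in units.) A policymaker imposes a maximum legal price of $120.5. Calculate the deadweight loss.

Competitive equilibrium: 212.7 − 4.6q = 104.375 + 3.375q → q* = 13.5831, p* = 150.2179.
At the ceiling p = 120.5, quantity supplied = (120.5 − 104.375)/3.375 = 4.7778.
Willingness to pay at q' = 4.7778: 212.7 − 4.6·4.7778 = 190.7221.
Δq = 13.5831 − 4.7778 = 8.8053; wedge = 190.7221 − 120.5 = 70.2221.
The triangle = ½ × 8.8053 × 70.2221 = $309.16.

$309.16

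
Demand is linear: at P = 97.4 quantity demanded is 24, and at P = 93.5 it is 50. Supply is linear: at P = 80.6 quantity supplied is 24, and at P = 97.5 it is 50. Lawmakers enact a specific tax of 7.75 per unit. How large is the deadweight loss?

Demand slope = (93.5 − 97.4)/(50 − 24) = −0.15, so P = 101 − 0.15Q.
Supply slope = (97.5 − 80.6)/(50 − 24) = 0.65, so P = 65 + 0.65Q.
Competitive equilibrium: 101 − 0.15Q = 65 + 0.65Q → Q* = 45, P* = 94.25.
With the tax, the buyer price exceeds the seller price by 7.75: (101 − 0.15Q) − (65 + 0.65Q) = 7.75 → Q' = 35.3125.
ΔQ = 45 − 35.3125 = 9.6875; the wedge equals the tax, 7.75.
Welfare loss = ½ × 9.6875 × 7.75 = 37.54.

37.54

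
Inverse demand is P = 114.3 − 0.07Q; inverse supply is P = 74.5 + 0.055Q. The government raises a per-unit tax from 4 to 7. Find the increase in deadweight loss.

Competitive equilibrium: 114.3 − 0.07Q = 74.5 + 0.055Q → Q* = 318.4, P* = 92.012.
For a per-unit tax t: ΔQ = t/0.125, so DWL = ½·t·(t/0.125) = t²/0.25.
At t = 4: DWL = 64. At t = 7: DWL = 196.
Increase = 196 − 64 = 132.

132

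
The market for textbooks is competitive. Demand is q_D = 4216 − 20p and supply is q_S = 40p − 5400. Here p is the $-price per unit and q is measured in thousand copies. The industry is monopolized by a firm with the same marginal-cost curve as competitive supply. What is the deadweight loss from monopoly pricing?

$6128.68 thousand

In inverse form: demand p = 210.8 − 0.05q, supply p = 135 + 0.025q.
Competitive equilibrium: 210.8 − 0.05q = 135 + 0.025q → q* = 1010.6667, p* = 160.2667.
Marginal revenue: MR = 210.8 − 0.1q. Set MR = MC: 210.8 − 0.1q = 135 + 0.025q → q_m = 606.4.
Price p_m = 210.8 − 0.05·606.4 = 180.48; MC(q_m) = 135 + 0.025·606.4 = 150.16.
Competitive q* = 1010.6667, so Δq = 404.2667; wedge = 180.48 − 150.16 = 30.32.
Deadweight loss = ½ × 404.2667 × 30.32 = $6128.68 thousand.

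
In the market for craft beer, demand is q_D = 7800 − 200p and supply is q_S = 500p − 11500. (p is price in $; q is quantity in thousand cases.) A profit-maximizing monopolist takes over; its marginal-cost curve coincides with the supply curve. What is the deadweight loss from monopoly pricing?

In inverse form: demand p = 39 − 0.005q, supply p = 23 + 0.002q.
Competitive equilibrium: 39 − 0.005q = 23 + 0.002q → q* = 2285.71429, p* = 27.57143.
Marginal revenue: MR = 39 − 0.01q. Set MR = MC: 39 − 0.01q = 23 + 0.002q → q_m = 1333.33333.
Price p_m = 39 − 0.005·1333.33333 = 32.33333; MC(q_m) = 23 + 0.002·1333.33333 = 25.66667.
Competitive q* = 2285.71429, so Δq = 952.38096; wedge = 32.33333 − 25.66667 = 6.66666.
The triangle = ½ × 952.38096 × 6.66666 = $3174.60 thousand.

$3174.60 thousand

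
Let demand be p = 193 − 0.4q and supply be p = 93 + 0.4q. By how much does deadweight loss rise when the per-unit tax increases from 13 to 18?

Competitive equilibrium: 193 − 0.4q = 93 + 0.4q → q* = 125, p* = 143.
For a per-unit tax t: Δq = t/0.8, so DWL = ½·t·(t/0.8) = t²/1.6.
At t = 13: DWL = 105.625. At t = 18: DWL = 202.5.
Increase = 202.5 − 105.625 = 96.875.

96.875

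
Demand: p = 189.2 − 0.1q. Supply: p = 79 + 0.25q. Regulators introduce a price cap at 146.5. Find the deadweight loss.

Competitive equilibrium: 189.2 − 0.1q = 79 + 0.25q → q* = 314.8571, p* = 157.7143.
At the ceiling p = 146.5, quantity supplied = (146.5 − 79)/0.25 = 270.
Willingness to pay at q' = 270: 189.2 − 0.1·270 = 162.2.
Δq = 314.8571 − 270 = 44.8571; wedge = 162.2 − 146.5 = 15.7.
Welfare loss = ½ × 44.8571 × 15.7 = 352.13.

352.13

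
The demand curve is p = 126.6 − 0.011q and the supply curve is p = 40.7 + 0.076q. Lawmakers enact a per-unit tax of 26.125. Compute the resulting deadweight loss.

Competitive equilibrium: 126.6 − 0.011q = 40.7 + 0.076q → q* = 987.3563, p* = 115.7391.
With the tax, the buyer price exceeds the seller price by 26.125: (126.6 − 0.011q) − (40.7 + 0.076q) = 26.125 → q' = 687.069.
Δq = 987.3563 − 687.069 = 300.2873; the wedge equals the tax, 26.125.
The triangle = ½ × 300.2873 × 26.125 = 3922.50.

3922.50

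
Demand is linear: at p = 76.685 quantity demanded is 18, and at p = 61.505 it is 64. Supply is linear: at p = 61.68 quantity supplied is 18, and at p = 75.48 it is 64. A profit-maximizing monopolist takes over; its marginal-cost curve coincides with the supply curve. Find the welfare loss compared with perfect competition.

Demand slope = (61.505 − 76.685)/(64 − 18) = −0.33, so p = 82.625 − 0.33q.
Supply slope = (75.48 − 61.68)/(64 − 18) = 0.3, so p = 56.28 + 0.3q.
Competitive equilibrium: 82.625 − 0.33q = 56.28 + 0.3q → q* = 41.8175, p* = 68.8252.
Marginal revenue: MR = 82.625 − 0.66q. Set MR = MC: 82.625 − 0.66q = 56.28 + 0.3q → q_m = 27.4427.
Price p_m = 82.625 − 0.33·27.4427 = 73.5689; MC(q_m) = 56.28 + 0.3·27.4427 = 64.5128.
Competitive q* = 41.8175, so Δq = 14.3748; wedge = 73.5689 − 64.5128 = 9.0561.
DWL = ½ × 14.3748 × 9.0561 = 65.09.

65.09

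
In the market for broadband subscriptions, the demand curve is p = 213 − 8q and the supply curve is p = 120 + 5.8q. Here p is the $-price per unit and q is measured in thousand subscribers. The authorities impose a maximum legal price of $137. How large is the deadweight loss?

$100.06 thousand

Competitive equilibrium: 213 − 8q = 120 + 5.8q → q* = 6.7391, p* = 159.087.
At the ceiling p = 137, quantity supplied = (137 − 120)/5.8 = 2.931.
Willingness to pay at q' = 2.931: 213 − 8·2.931 = 189.552.
Δq = 6.7391 − 2.931 = 3.8081; wedge = 189.552 − 137 = 52.552.
DWL = ½ × 3.8081 × 52.552 = $100.06 thousand.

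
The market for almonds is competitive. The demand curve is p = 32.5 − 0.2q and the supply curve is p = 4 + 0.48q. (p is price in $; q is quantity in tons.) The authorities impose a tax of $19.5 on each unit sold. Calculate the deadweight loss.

Competitive equilibrium: 32.5 − 0.2q = 4 + 0.48q → q* = 41.9118, p* = 24.1176.
With the tax, the buyer price exceeds the seller price by 19.5: (32.5 − 0.2q) − (4 + 0.48q) = 19.5 → q' = 13.2353.
Δq = 41.9118 − 13.2353 = 28.6765; the wedge equals the tax, 19.5.
DWL = ½ × 28.6765 × 19.5 = $279.60.

$279.60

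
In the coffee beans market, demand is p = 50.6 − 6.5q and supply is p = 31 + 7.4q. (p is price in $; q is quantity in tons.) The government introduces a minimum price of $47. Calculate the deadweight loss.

$5.10

Competitive equilibrium: 50.6 − 6.5q = 31 + 7.4q → q* = 1.4101, p* = 41.4345.
At the floor p = 47, quantity demanded = (50.6 − 47)/6.5 = 0.5538.
Sellers' marginal cost at q' = 0.5538: 31 + 7.4·0.5538 = 35.0981.
Δq = 1.4101 − 0.5538 = 0.8563; wedge = 47 − 35.0981 = 11.9019.
Welfare loss = ½ × 0.8563 × 11.9019 = $5.10.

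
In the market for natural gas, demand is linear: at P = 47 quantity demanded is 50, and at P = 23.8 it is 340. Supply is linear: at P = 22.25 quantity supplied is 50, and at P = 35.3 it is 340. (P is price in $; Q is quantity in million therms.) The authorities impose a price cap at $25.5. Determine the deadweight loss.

Demand slope = (23.8 − 47)/(340 − 50) = −0.08, so P = 51 − 0.08Q.
Supply slope = (35.3 − 22.25)/(340 − 50) = 0.045, so P = 20 + 0.045Q.
Competitive equilibrium: 51 − 0.08Q = 20 + 0.045Q → Q* = 248, P* = 31.16.
At the ceiling P = 25.5, quantity supplied = (25.5 − 20)/0.045 = 122.2222.
Willingness to pay at Q' = 122.2222: 51 − 0.08·122.2222 = 41.2222.
ΔQ = 248 − 122.2222 = 125.7778; wedge = 41.2222 − 25.5 = 15.7222.
The triangle = ½ × 125.7778 × 15.7222 = $988.75 million.

$988.75 million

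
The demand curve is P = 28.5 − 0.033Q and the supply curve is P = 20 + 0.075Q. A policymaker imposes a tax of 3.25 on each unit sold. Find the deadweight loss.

48.90

Competitive equilibrium: 28.5 − 0.033Q = 20 + 0.075Q → Q* = 78.7037, P* = 25.9028.
With the tax, the buyer price exceeds the seller price by 3.25: (28.5 − 0.033Q) − (20 + 0.075Q) = 3.25 → Q' = 48.6111.
ΔQ = 78.7037 − 48.6111 = 30.0926; the wedge equals the tax, 3.25.
The triangle = ½ × 30.0926 × 3.25 = 48.90.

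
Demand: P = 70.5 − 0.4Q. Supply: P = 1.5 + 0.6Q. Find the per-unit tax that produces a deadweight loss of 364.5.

27

Competitive equilibrium: 70.5 − 0.4Q = 1.5 + 0.6Q → Q* = 69, P* = 42.9.
A tax t gives ΔQ = t/1 and wedge t, so DWL = t²/2.
t²/2 = 364.5 → t² = 729 → t = 27.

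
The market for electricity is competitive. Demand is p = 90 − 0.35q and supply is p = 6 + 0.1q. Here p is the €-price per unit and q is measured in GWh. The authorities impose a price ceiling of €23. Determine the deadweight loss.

€62.50

Competitive equilibrium: 90 − 0.35q = 6 + 0.1q → q* = 186.6667, p* = 24.6667.
At the ceiling p = 23, quantity supplied = (23 − 6)/0.1 = 170.
Willingness to pay at q' = 170: 90 − 0.35·170 = 30.5.
Δq = 186.6667 − 170 = 16.6667; wedge = 30.5 − 23 = 7.5.
DWL = ½ × 16.6667 × 7.5 = €62.50.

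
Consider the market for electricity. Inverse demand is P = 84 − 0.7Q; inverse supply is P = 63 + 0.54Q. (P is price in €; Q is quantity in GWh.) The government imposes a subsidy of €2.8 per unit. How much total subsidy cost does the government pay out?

€53.74

Competitive equilibrium: 84 − 0.7Q = 63 + 0.54Q → Q* = 16.9355, P* = 72.1452.
The subsidy lowers effective supply by 2.8: P = 60.2 + 0.54Q.
New quantity: 84 − 0.7Q = 60.2 + 0.54Q → Q' = 19.1935.
Total subsidy cost = 2.8 × 19.1935 = €53.74.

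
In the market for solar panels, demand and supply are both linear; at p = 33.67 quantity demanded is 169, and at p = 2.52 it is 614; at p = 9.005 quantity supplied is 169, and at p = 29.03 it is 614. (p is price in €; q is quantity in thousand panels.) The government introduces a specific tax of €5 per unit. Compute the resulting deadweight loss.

€108.70 thousand

Demand slope = (2.52 − 33.67)/(614 − 169) = −0.07, so p = 45.5 − 0.07q.
Supply slope = (29.03 − 9.005)/(614 − 169) = 0.045, so p = 1.4 + 0.045q.
Competitive equilibrium: 45.5 − 0.07q = 1.4 + 0.045q → q* = 383.4783, p* = 18.6565.
With the tax, the buyer price exceeds the seller price by 5: (45.5 − 0.07q) − (1.4 + 0.045q) = 5 → q' = 340.
Δq = 383.4783 − 340 = 43.4783; the wedge equals the tax, 5.
DWL = ½ × 43.4783 × 5 = €108.70 thousand.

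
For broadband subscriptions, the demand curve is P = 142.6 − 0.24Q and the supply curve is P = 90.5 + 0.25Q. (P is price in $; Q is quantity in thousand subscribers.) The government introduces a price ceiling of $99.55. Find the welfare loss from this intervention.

Competitive equilibrium: 142.6 − 0.24Q = 90.5 + 0.25Q → Q* = 106.3265, P* = 117.0816.
At the ceiling P = 99.55, quantity supplied = (99.55 − 90.5)/0.25 = 36.2.
Willingness to pay at Q' = 36.2: 142.6 − 0.24·36.2 = 133.912.
ΔQ = 106.3265 − 36.2 = 70.1265; wedge = 133.912 − 99.55 = 34.362.
Welfare loss = ½ × 70.1265 × 34.362 = $1204.84 thousand.

$1204.84 thousand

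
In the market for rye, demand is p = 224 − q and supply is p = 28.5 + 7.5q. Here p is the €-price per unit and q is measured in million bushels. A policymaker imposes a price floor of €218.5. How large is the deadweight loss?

Competitive equilibrium: 224 − q = 28.5 + 7.5q → q* = 23, p* = 201.
At the floor p = 218.5, quantity demanded = (224 − 218.5)/1 = 5.5.
Sellers' marginal cost at q' = 5.5: 28.5 + 7.5·5.5 = 69.75.
Δq = 23 − 5.5 = 17.5; wedge = 218.5 − 69.75 = 148.75.
Welfare loss = ½ × 17.5 × 148.75 = €1301.56 million.

€1301.56 million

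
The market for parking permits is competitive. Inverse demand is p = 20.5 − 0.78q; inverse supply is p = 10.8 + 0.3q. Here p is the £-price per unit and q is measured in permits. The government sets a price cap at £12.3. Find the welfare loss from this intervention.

£8.56

Competitive equilibrium: 20.5 − 0.78q = 10.8 + 0.3q → q* = 8.9815, p* = 13.4944.
At the ceiling p = 12.3, quantity supplied = (12.3 − 10.8)/0.3 = 5.
Willingness to pay at q' = 5: 20.5 − 0.78·5 = 16.6.
Δq = 8.9815 − 5 = 3.9815; wedge = 16.6 − 12.3 = 4.3.
The triangle = ½ × 3.9815 × 4.3 = £8.56.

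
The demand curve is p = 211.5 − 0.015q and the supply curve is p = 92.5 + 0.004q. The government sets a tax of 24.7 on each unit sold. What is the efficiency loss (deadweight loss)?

16055

Competitive equilibrium: 211.5 − 0.015q = 92.5 + 0.004q → q* = 6263.1579, p* = 117.5526.
With the tax, the buyer price exceeds the seller price by 24.7: (211.5 − 0.015q) − (92.5 + 0.004q) = 24.7 → q' = 4963.1579.
Δq = 6263.1579 − 4963.1579 = 1300; the wedge equals the tax, 24.7.
Deadweight loss = ½ × 1300 × 24.7 = 16055.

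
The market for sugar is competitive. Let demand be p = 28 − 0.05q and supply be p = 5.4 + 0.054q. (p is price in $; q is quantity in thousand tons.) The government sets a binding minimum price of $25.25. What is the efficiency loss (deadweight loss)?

$1369.88 thousand

Competitive equilibrium: 28 − 0.05q = 5.4 + 0.054q → q* = 217.3077, p* = 17.1346.
At the floor p = 25.25, quantity demanded = (28 − 25.25)/0.05 = 55.
Sellers' marginal cost at q' = 55: 5.4 + 0.054·55 = 8.37.
Δq = 217.3077 − 55 = 162.3077; wedge = 25.25 − 8.37 = 16.88.
The triangle = ½ × 162.3077 × 16.88 = $1369.88 thousand.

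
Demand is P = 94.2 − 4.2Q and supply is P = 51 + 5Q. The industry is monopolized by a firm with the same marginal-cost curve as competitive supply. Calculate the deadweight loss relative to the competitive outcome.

Competitive equilibrium: 94.2 − 4.2Q = 51 + 5Q → Q* = 4.6957, P* = 74.4783.
Marginal revenue: MR = 94.2 − 8.4Q. Set MR = MC: 94.2 − 8.4Q = 51 + 5Q → Q_m = 3.2239.
Price P_m = 94.2 − 4.2·3.2239 = 80.6596; MC(Q_m) = 51 + 5·3.2239 = 67.1195.
Competitive Q* = 4.6957, so ΔQ = 1.4718; wedge = 80.6596 − 67.1195 = 13.5401.
DWL = ½ × 1.4718 × 13.5401 = 9.96.

9.96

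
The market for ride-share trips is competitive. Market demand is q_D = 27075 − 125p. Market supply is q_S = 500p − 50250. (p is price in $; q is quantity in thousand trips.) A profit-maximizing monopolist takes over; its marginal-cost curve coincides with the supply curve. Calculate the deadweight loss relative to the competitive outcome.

In inverse form: demand p = 216.6 − 0.008q, supply p = 100.5 + 0.002q.
Competitive equilibrium: 216.6 − 0.008q = 100.5 + 0.002q → q* = 11610, p* = 123.72.
Marginal revenue: MR = 216.6 − 0.016q. Set MR = MC: 216.6 − 0.016q = 100.5 + 0.002q → q_m = 6450.
Price p_m = 216.6 − 0.008·6450 = 165; MC(q_m) = 100.5 + 0.002·6450 = 113.4.
Competitive q* = 11610, so Δq = 5160; wedge = 165 − 113.4 = 51.6.
DWL = ½ × 5160 × 51.6 = $133128 thousand.

$133128 thousand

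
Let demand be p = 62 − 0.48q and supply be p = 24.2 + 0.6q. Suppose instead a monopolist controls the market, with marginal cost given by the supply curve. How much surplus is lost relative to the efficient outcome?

Competitive equilibrium: 62 − 0.48q = 24.2 + 0.6q → q* = 35, p* = 45.2.
Marginal revenue: MR = 62 − 0.96q. Set MR = MC: 62 − 0.96q = 24.2 + 0.6q → q_m = 24.2308.
Price p_m = 62 − 0.48·24.2308 = 50.3692; MC(q_m) = 24.2 + 0.6·24.2308 = 38.7385.
Competitive q* = 35, so Δq = 10.7692; wedge = 50.3692 − 38.7385 = 11.6307.
DWL = ½ × 10.7692 × 11.6307 = 62.63.

62.63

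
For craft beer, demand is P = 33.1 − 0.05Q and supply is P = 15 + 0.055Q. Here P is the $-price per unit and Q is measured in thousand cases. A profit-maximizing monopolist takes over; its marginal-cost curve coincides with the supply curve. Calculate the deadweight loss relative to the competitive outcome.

$162.34 thousand

Competitive equilibrium: 33.1 − 0.05Q = 15 + 0.055Q → Q* = 172.381, P* = 24.481.
Marginal revenue: MR = 33.1 − 0.1Q. Set MR = MC: 33.1 − 0.1Q = 15 + 0.055Q → Q_m = 116.7742.
Price P_m = 33.1 − 0.05·116.7742 = 27.2613; MC(Q_m) = 15 + 0.055·116.7742 = 21.4226.
Competitive Q* = 172.381, so ΔQ = 55.6068; wedge = 27.2613 − 21.4226 = 5.8387.
DWL = ½ × 55.6068 × 5.8387 = $162.34 thousand.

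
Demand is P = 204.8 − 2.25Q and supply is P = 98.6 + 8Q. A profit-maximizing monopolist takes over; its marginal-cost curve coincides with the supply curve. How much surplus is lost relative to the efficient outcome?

17.83

Competitive equilibrium: 204.8 − 2.25Q = 98.6 + 8Q → Q* = 10.361, P* = 181.4878.
Marginal revenue: MR = 204.8 − 4.5Q. Set MR = MC: 204.8 − 4.5Q = 98.6 + 8Q → Q_m = 8.496.
Price P_m = 204.8 − 2.25·8.496 = 185.684; MC(Q_m) = 98.6 + 8·8.496 = 166.568.
Competitive Q* = 10.361, so ΔQ = 1.865; wedge = 185.684 − 166.568 = 19.116.
Welfare loss = ½ × 1.865 × 19.116 = 17.83.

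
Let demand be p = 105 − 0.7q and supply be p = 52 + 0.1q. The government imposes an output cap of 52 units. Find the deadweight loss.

81.225

Competitive equilibrium: 105 − 0.7q = 52 + 0.1q → q* = 66.25, p* = 58.625.
At q = 52: demand price = 105 − 0.7·52 = 68.6; supply price = 52 + 0.1·52 = 57.2.
Δq = 66.25 − 52 = 14.25; wedge = 68.6 − 57.2 = 11.4.
Deadweight loss = ½ × 14.25 × 11.4 = 81.225.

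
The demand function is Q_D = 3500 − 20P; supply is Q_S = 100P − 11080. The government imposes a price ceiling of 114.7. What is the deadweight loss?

13872

In inverse form: demand P = 175 − 0.05Q, supply P = 110.8 + 0.01Q.
Competitive equilibrium: 175 − 0.05Q = 110.8 + 0.01Q → Q* = 1070, P* = 121.5.
At the ceiling P = 114.7, quantity supplied = (114.7 − 110.8)/0.01 = 390.
Willingness to pay at Q' = 390: 175 − 0.05·390 = 155.5.
ΔQ = 1070 − 390 = 680; wedge = 155.5 − 114.7 = 40.8.
DWL = ½ × 680 × 40.8 = 13872.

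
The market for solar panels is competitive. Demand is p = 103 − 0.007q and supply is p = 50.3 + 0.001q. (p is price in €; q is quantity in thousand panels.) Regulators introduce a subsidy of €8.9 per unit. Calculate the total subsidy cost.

€68530 thousand

Competitive equilibrium: 103 − 0.007q = 50.3 + 0.001q → q* = 6587.5, p* = 56.8875.
The subsidy lowers effective supply by 8.9: p = 41.4 + 0.001q.
New quantity: 103 − 0.007q = 41.4 + 0.001q → q' = 7700.
Total subsidy cost = 8.9 × 7700 = €68530 thousand.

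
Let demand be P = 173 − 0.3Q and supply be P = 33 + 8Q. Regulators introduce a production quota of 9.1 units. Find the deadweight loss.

Competitive equilibrium: 173 − 0.3Q = 33 + 8Q → Q* = 16.86747, P* = 167.93976.
At Q = 9.1: demand price = 173 − 0.3·9.1 = 170.27; supply price = 33 + 8·9.1 = 105.8.
ΔQ = 16.86747 − 9.1 = 7.76747; wedge = 170.27 − 105.8 = 64.47.
Welfare loss = ½ × 7.76747 × 64.47 = 250.38.

250.38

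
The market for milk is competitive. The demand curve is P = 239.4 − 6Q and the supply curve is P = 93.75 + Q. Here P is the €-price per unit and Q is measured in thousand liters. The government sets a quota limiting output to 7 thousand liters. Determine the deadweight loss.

€667.23 thousand

Competitive equilibrium: 239.4 − 6Q = 93.75 + Q → Q* = 20.8071, P* = 114.5571.
At Q = 7: demand price = 239.4 − 6·7 = 197.4; supply price = 93.75 + 1·7 = 100.75.
ΔQ = 20.8071 − 7 = 13.8071; wedge = 197.4 − 100.75 = 96.65.
Welfare loss = ½ × 13.8071 × 96.65 = €667.23 thousand.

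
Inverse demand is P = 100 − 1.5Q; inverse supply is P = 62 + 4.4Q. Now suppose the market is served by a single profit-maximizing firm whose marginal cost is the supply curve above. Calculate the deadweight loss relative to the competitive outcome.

5.03

Competitive equilibrium: 100 − 1.5Q = 62 + 4.4Q → Q* = 6.4407, P* = 90.339.
Marginal revenue: MR = 100 − 3Q. Set MR = MC: 100 − 3Q = 62 + 4.4Q → Q_m = 5.1351.
Price P_m = 100 − 1.5·5.1351 = 92.2974; MC(Q_m) = 62 + 4.4·5.1351 = 84.5944.
Competitive Q* = 6.4407, so ΔQ = 1.3056; wedge = 92.2974 − 84.5944 = 7.703.
The triangle = ½ × 1.3056 × 7.703 = 5.03.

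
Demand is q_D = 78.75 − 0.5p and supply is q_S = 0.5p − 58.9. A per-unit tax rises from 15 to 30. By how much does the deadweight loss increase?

In inverse form: demand p = 157.5 − 2q, supply p = 117.8 + 2q.
Competitive equilibrium: 157.5 − 2q = 117.8 + 2q → q* = 9.925, p* = 137.65.
For a per-unit tax t: Δq = t/4, so DWL = ½·t·(t/4) = t²/8.
At t = 15: DWL = 28.125. At t = 30: DWL = 112.5.
Increase = 112.5 − 28.125 = 84.375.

84.375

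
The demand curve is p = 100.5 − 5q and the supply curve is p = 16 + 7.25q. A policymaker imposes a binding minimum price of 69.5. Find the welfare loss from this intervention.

Competitive equilibrium: 100.5 − 5q = 16 + 7.25q → q* = 6.898, p* = 66.0102.
At the floor p = 69.5, quantity demanded = (100.5 − 69.5)/5 = 6.2.
Sellers' marginal cost at q' = 6.2: 16 + 7.25·6.2 = 60.95.
Δq = 6.898 − 6.2 = 0.698; wedge = 69.5 − 60.95 = 8.55.
DWL = ½ × 0.698 × 8.55 = 2.98.

2.98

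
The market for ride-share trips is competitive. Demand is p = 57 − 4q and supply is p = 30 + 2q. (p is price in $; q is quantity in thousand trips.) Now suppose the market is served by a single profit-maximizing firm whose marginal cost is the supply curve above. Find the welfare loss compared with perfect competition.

Competitive equilibrium: 57 − 4q = 30 + 2q → q* = 4.5, p* = 39.
Marginal revenue: MR = 57 − 8q. Set MR = MC: 57 − 8q = 30 + 2q → q_m = 2.7.
Price p_m = 57 − 4·2.7 = 46.2; MC(q_m) = 30 + 2·2.7 = 35.4.
Competitive q* = 4.5, so Δq = 1.8; wedge = 46.2 − 35.4 = 10.8.
Deadweight loss = ½ × 1.8 × 10.8 = $9.72 thousand.

$9.72 thousand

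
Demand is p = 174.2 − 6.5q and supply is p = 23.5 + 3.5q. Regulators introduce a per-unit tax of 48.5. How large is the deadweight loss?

117.61

Competitive equilibrium: 174.2 − 6.5q = 23.5 + 3.5q → q* = 15.07, p* = 76.245.
With the tax, the buyer price exceeds the seller price by 48.5: (174.2 − 6.5q) − (23.5 + 3.5q) = 48.5 → q' = 10.22.
Δq = 15.07 − 10.22 = 4.85; the wedge equals the tax, 48.5.
Welfare loss = ½ × 4.85 × 48.5 = 117.61.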